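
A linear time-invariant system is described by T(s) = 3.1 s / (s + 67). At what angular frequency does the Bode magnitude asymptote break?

The single real pole at s = −67 gives a corner at ω = 67 rad/s.

67 rad/s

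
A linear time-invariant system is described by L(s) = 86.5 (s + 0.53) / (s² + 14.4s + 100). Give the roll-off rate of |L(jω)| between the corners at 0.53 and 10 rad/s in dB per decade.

20 dB/decade

In this band the factors already past their corner are: zero at 0.53; net slope = 20 dB/decade.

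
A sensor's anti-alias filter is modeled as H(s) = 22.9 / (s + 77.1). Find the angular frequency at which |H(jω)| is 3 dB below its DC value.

For a single-pole low-pass, the −3 dB point is at the pole: ω = 77.1 rad s⁻¹.

77.1 rad s⁻¹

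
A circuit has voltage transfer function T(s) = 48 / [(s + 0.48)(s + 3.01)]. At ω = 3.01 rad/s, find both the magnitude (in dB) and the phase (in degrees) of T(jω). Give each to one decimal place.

|T| = 11.4 dB, ∠T = -125.9°

|j3.01 + 0.48| = √(3.01² + 0.48²) = 3.048
|j3.01 + 3.01| = √(3.01² + 3.01²) = 4.257
|T(j3.01)| = 48 / (3.048 × 4.257) = 3.6995
20 log₁₀(3.6995) = 11.36 dB
∠(j3.01 + 0.48) = arctan(3.01/0.48) = 80.94°
∠(j3.01 + 3.01) = arctan(3.01/3.01) = 45.00°
∠T(j3.01) = − (80.94° + 45.00°) = -125.94°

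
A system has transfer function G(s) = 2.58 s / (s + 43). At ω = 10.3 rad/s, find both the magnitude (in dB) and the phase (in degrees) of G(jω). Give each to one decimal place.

|G| = -4.4 dB, ∠G = 76.5°

|j10.3| = 10.3
|j10.3 + 43| = √(10.3² + 43²) = 44.22
|G(j10.3)| = 2.58 × 10.3 / 44.22 = 0.601
20 log₁₀(0.601) = -4.42 dB
∠(j10.3) = 90.00°
∠(j10.3 + 43) = arctan(10.3/43) = 13.47°
∠G(j10.3) = 90.00° − 13.47° = 76.53°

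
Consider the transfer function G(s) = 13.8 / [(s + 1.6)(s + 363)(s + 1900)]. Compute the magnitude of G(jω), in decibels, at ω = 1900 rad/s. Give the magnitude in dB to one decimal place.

|j1900 + 1.6| = √(1900² + 1.6²) = 1900
|j1900 + 363| = √(1900² + 363²) = 1934
|j1900 + 1900| = √(1900² + 1900²) = 2687
|G(j1900)| = 13.8 / (1900 × 1934 × 2687) = 1.3974e-09
20 log₁₀(1.3974e-09) = -177.09 dB

-177.1 dB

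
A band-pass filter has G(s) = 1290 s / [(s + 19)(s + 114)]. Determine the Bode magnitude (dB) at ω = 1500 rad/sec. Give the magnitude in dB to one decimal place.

|j1500| = 1500
|j1500 + 19| = √(1500² + 19²) = 1500
|j1500 + 114| = √(1500² + 114²) = 1504
|G(j1500)| = 1290 × 1500 / (1500 × 1504) = 0.85746
20 log₁₀(0.85746) = -1.34 dB

-1.3 dB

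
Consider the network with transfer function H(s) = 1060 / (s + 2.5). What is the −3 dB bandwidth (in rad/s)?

2.5 rad/s

For a single-pole low-pass, the −3 dB point is at the pole: ω = 2.5 rad/s.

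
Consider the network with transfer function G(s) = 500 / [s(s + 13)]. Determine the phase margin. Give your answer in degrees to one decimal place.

Gain crossover: |G(jω)| = 1 at ω ≈ 20.6 rad/s.
∠G(j20.6) = −90° − arctan(20.6/13) ≈ -147.69°
PM = 180° + (-147.69°) = 32.31°

32.3 deg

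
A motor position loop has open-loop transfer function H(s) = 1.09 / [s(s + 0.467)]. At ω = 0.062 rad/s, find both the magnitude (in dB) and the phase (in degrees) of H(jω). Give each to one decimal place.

|H| = 31.4 dB, ∠H = -97.6°

|j0.062 + 0.467| = √(0.062² + 0.467²) = 0.4711
|j0.062| = 0.062
|H(j0.062)| = 1.09 / (0.4711 × 0.062) = 37.318
20 log₁₀(37.318) = 31.44 dB
∠(j0.062 + 0.467) = arctan(0.062/0.467) = 7.56°
∠(j0.062) = 90.00°
∠H(j0.062) = − (7.56° + 90.00°) = -97.56°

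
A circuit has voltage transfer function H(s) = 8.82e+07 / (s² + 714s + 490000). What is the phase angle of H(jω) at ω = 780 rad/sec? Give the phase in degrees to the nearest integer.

-102°

∠[(j780)² + 714(j780) + 490000] = ∠[-1.184e+05 + j5.5692e+05] = 102.00°
∠H(j780) = −102.00° = -102.00°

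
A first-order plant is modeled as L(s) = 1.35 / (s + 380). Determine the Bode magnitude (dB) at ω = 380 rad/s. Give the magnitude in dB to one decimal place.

-52.0 dB

|j380 + 380| = √(380² + 380²) = 537.4
|L(j380)| = 1.35 / 537.4 = 0.0025121
20 log₁₀(0.0025121) = -52.00 dB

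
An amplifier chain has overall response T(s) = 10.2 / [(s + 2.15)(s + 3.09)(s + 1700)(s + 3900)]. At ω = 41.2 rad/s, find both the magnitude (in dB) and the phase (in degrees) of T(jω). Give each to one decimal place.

|T| = -180.9 dB, ∠T = -174.7°

|j41.2 + 2.15| = √(41.2² + 2.15²) = 41.26
|j41.2 + 3.09| = √(41.2² + 3.09²) = 41.32
|j41.2 + 1700| = √(41.2² + 1700²) = 1700
|j41.2 + 3900| = √(41.2² + 3900²) = 3900
|T(j41.2)| = 10.2 / (41.26 × 41.32 × 1700 × 3900) = 9.0226e-10
20 log₁₀(9.0226e-10) = -180.89 dB
∠(j41.2 + 2.15) = arctan(41.2/2.15) = 87.01°
∠(j41.2 + 3.09) = arctan(41.2/3.09) = 85.71°
∠(j41.2 + 1700) = arctan(41.2/1700) = 1.39°
∠(j41.2 + 3900) = arctan(41.2/3900) = 0.61°
∠T(j41.2) = − (87.01° + 85.71° + 1.39° + 0.61°) = -174.72°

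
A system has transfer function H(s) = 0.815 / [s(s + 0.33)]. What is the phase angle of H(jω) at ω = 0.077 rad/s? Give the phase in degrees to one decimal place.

-103.1°

∠(j0.077 + 0.33) = arctan(0.077/0.33) = 13.13°
∠(j0.077) = 90.00°
∠H(j0.077) = − (13.13° + 90.00°) = -103.13°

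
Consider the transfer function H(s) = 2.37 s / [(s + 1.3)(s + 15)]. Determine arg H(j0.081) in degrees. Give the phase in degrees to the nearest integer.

∠(j0.081) = 90.00°
∠(j0.081 + 1.3) = arctan(0.081/1.3) = 3.57°
∠(j0.081 + 15) = arctan(0.081/15) = 0.31°
∠H(j0.081) = 90.00° − (3.57° + 0.31°) = 86.13°

86°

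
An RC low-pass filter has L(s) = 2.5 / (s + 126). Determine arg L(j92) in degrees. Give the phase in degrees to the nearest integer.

∠(j92 + 126) = arctan(92/126) = 36.14°
∠L(j92) = −36.14° = -36.14°

-36 deg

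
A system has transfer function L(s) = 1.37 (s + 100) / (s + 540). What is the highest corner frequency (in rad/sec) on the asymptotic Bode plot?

540 rad/sec

Break frequencies occur at each pole and zero magnitude: 100 rad/sec, 540 rad/sec.
The highest is 540 rad/sec.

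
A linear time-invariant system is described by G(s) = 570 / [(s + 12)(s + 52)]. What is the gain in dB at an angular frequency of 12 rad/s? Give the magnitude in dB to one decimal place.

|j12 + 12| = √(12² + 12²) = 16.97
|j12 + 52| = √(12² + 52²) = 53.37
|G(j12)| = 570 / (16.97 × 53.37) = 0.62937
20 log₁₀(0.62937) = -4.02 dB

-4.0 dB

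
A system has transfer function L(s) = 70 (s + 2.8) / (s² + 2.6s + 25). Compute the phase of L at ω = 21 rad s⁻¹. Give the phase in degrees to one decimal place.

-90.1 deg

∠(j21 + 2.8) = arctan(21/2.8) = 82.41°
∠[(j21)² + 2.6(j21) + 25] = ∠[-416 + j54.6] = 172.52°
∠L(j21) = 82.41° − 172.52° = -90.12°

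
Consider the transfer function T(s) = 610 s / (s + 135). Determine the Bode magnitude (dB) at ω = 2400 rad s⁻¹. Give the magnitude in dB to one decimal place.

55.7 dB

|j2400| = 2400
|j2400 + 135| = √(2400² + 135²) = 2404
|T(j2400)| = 610 × 2400 / 2404 = 609.04
20 log₁₀(609.04) = 55.69 dB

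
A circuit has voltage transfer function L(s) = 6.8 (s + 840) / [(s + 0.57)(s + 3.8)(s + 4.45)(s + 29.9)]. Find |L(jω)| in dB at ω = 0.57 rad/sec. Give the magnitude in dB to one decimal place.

22.8 dB

|j0.57 + 840| = √(0.57² + 840²) = 840
|j0.57 + 0.57| = √(0.57² + 0.57²) = 0.8061
|j0.57 + 3.8| = √(0.57² + 3.8²) = 3.843
|j0.57 + 4.45| = √(0.57² + 4.45²) = 4.486
|j0.57 + 29.9| = √(0.57² + 29.9²) = 29.91
|L(j0.57)| = 6.8 × 840 / (0.8061 × 3.843 × 4.486 × 29.91) = 13.745
20 log₁₀(13.745) = 22.76 dB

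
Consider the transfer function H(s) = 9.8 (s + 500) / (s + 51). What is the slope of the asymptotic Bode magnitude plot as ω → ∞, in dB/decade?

0 dB/decade

With 1 zero and 1 pole, the high-frequency asymptotic slope is 20 × (1 − 1) = 0 dB/decade.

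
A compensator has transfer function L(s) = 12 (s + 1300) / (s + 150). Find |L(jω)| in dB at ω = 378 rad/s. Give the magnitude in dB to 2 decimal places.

|j378 + 1300| = √(378² + 1300²) = 1354
|j378 + 150| = √(378² + 150²) = 406.7
|L(j378)| = 12 × 1354 / 406.7 = 39.949
20 log₁₀(39.949) = 32.030 dB

32.03 dB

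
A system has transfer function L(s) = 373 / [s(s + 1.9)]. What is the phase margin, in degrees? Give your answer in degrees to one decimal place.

5.6°

Gain crossover: |L(jω)| = 1 at ω ≈ 19.3 rad/sec.
∠L(j19.3) = −90° − arctan(19.3/1.9) ≈ -174.37°
PM = 180° + (-174.37°) = 5.63°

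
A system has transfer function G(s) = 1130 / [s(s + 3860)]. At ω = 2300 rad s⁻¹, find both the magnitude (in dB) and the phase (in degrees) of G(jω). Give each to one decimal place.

|G| = -79.2 dB, ∠G = -120.8°

|j2300 + 3860| = √(2300² + 3860²) = 4493
|j2300| = 2300
|G(j2300)| = 1130 / (4493 × 2300) = 0.00010934
20 log₁₀(0.00010934) = -79.22 dB
∠(j2300 + 3860) = arctan(2300/3860) = 30.79°
∠(j2300) = 90.00°
∠G(j2300) = − (30.79° + 90.00°) = -120.79°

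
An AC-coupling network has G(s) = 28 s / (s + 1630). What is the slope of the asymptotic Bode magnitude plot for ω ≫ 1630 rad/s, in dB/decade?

0 dB/decade

With 1 zero and 1 pole, the high-frequency asymptotic slope is 20 × (1 − 1) = 0 dB/decade.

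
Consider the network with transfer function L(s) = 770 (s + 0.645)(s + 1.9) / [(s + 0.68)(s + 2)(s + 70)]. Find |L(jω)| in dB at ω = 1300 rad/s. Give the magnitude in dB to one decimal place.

|j1300 + 0.645| = √(1300² + 0.645²) = 1300
|j1300 + 1.9| = √(1300² + 1.9²) = 1300
|j1300 + 0.68| = √(1300² + 0.68²) = 1300
|j1300 + 2| = √(1300² + 2²) = 1300
|j1300 + 70| = √(1300² + 70²) = 1302
|L(j1300)| = 770 × 1300 × 1300 / (1300 × 1300 × 1302) = 0.59145
20 log₁₀(0.59145) = -4.56 dB

-4.6 dB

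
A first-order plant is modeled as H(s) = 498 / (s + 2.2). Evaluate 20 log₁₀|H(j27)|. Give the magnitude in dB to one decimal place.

|j27 + 2.2| = √(27² + 2.2²) = 27.09
|H(j27)| = 498 / 27.09 = 18.384
20 log₁₀(18.384) = 25.29 dB

25.3 dB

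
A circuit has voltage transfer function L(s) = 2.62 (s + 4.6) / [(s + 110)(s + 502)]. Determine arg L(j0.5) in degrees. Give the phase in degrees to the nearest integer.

∠(j0.5 + 4.6) = arctan(0.5/4.6) = 6.20°
∠(j0.5 + 110) = arctan(0.5/110) = 0.26°
∠(j0.5 + 502) = arctan(0.5/502) = 0.06°
∠L(j0.5) = 6.20° − (0.26° + 0.06°) = 5.89°

6 deg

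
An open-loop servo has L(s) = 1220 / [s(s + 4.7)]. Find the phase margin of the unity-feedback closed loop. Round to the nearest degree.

8 deg

Gain crossover: |L(jω)| = 1 at ω ≈ 34.8 rad/sec.
∠L(j34.8) = −90° − arctan(34.8/4.7) ≈ -172.30°
PM = 180° + (-172.30°) = 7.70°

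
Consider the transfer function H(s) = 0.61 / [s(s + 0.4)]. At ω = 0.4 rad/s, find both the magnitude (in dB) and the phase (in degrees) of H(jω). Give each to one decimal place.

|j0.4 + 0.4| = √(0.4² + 0.4²) = 0.5657
|j0.4| = 0.4
|H(j0.4)| = 0.61 / (0.5657 × 0.4) = 2.6958
20 log₁₀(2.6958) = 8.61 dB
∠(j0.4 + 0.4) = arctan(0.4/0.4) = 45.00°
∠(j0.4) = 90.00°
∠H(j0.4) = − (45.00° + 90.00°) = -135.00°

|H| = 8.6 dB, ∠H = -135.0 deg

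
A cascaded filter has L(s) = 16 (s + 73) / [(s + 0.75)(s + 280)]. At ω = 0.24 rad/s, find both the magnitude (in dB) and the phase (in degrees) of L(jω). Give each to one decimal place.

|j0.24 + 73| = √(0.24² + 73²) = 73
|j0.24 + 0.75| = √(0.24² + 0.75²) = 0.7875
|j0.24 + 280| = √(0.24² + 280²) = 280
|L(j0.24)| = 16 × 73 / (0.7875 × 280) = 5.2973
20 log₁₀(5.2973) = 14.48 dB
∠(j0.24 + 73) = arctan(0.24/73) = 0.19°
∠(j0.24 + 0.75) = arctan(0.24/0.75) = 17.74°
∠(j0.24 + 280) = arctan(0.24/280) = 0.05°
∠L(j0.24) = 0.19° − (17.74° + 0.05°) = -17.61°

|L| = 14.5 dB, ∠L = -17.6°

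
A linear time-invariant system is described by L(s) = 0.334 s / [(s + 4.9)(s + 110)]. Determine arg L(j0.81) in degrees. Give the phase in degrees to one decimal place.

∠(j0.81) = 90.00°
∠(j0.81 + 4.9) = arctan(0.81/4.9) = 9.39°
∠(j0.81 + 110) = arctan(0.81/110) = 0.42°
∠L(j0.81) = 90.00° − (9.39° + 0.42°) = 80.19°

80.2 deg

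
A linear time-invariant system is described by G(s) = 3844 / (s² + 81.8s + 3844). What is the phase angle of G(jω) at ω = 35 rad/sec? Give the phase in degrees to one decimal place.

-47.5°

∠[(j35)² + 81.8(j35) + 3844] = ∠[2619 + j2863] = 47.55°
∠G(j35) = −47.55° = -47.55°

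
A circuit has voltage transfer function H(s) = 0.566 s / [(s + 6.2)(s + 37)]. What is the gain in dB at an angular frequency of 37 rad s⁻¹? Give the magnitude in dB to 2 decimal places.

-39.44 dB

|j37| = 37
|j37 + 6.2| = √(37² + 6.2²) = 37.52
|j37 + 37| = √(37² + 37²) = 52.33
|H(j37)| = 0.566 × 37 / (37.52 × 52.33) = 0.010668
20 log₁₀(0.010668) = -39.438 dB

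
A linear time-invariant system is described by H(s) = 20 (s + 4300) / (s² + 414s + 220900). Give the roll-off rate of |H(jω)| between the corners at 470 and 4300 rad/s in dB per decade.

In this band the factors already past their corner are: complex pole pair at ωₙ ≈ 470; net slope = -40 dB/decade.

-40 dB/decade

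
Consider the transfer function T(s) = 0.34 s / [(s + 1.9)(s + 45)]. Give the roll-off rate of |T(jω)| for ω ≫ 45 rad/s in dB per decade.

-20 dB/decade

With 1 zero and 2 poles, the high-frequency asymptotic slope is 20 × (1 − 2) = -20 dB/decade.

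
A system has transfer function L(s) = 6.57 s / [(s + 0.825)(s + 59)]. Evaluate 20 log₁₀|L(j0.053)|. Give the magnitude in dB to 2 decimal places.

-42.93 dB

|j0.053| = 0.053
|j0.053 + 0.825| = √(0.053² + 0.825²) = 0.8267
|j0.053 + 59| = √(0.053² + 59²) = 59
|L(j0.053)| = 6.57 × 0.053 / (0.8267 × 59) = 0.0071391
20 log₁₀(0.0071391) = -42.927 dB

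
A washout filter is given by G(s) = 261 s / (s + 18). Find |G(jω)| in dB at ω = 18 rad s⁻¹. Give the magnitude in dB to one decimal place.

45.3 dB

|j18| = 18
|j18 + 18| = √(18² + 18²) = 25.46
|G(j18)| = 261 × 18 / 25.46 = 184.55
20 log₁₀(184.55) = 45.32 dB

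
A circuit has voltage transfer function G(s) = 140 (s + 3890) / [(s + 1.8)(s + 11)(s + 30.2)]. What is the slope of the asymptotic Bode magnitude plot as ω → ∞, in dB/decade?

-40 dB/decade

With 1 zero and 3 poles, the high-frequency asymptotic slope is 20 × (1 − 3) = -40 dB/decade.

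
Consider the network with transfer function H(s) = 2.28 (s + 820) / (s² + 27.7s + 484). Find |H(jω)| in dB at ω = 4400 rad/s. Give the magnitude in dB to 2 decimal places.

-65.56 dB

|j4400 + 820| = √(4400² + 820²) = 4476
|(j4400)² + 27.7(j4400) + 484| = |-1.936e+07 + j1.2188e+05| = 1.936e+07
|H(j4400)| = 2.28 × 4476 / 1.936e+07 = 0.00052711
20 log₁₀(0.00052711) = -65.562 dB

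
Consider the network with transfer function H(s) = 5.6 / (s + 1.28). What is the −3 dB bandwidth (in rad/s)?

For a single-pole low-pass, the −3 dB point is at the pole: ω = 1.28 rad/s.

1.28 rad/s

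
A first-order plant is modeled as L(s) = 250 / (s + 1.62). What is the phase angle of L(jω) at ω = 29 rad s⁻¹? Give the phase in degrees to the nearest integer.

∠(j29 + 1.62) = arctan(29/1.62) = 86.80°
∠L(j29) = −86.80° = -86.80°

-87°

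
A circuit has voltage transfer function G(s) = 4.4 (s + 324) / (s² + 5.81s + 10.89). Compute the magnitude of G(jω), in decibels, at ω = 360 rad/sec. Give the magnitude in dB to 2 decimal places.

-35.68 dB

|j360 + 324| = √(360² + 324²) = 484.3
|(j360)² + 5.81(j360) + 10.89| = |-1.2959e+05 + j2091.6| = 1.296e+05
|G(j360)| = 4.4 × 484.3 / 1.296e+05 = 0.016443
20 log₁₀(0.016443) = -35.681 dB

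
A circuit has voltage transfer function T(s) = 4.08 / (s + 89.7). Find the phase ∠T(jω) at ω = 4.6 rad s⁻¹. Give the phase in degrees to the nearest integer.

-3°

∠(j4.6 + 89.7) = arctan(4.6/89.7) = 2.94°
∠T(j4.6) = −2.94° = -2.94°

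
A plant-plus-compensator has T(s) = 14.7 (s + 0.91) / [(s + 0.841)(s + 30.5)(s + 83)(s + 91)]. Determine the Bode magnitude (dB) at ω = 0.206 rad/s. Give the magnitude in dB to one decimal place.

|j0.206 + 0.91| = √(0.206² + 0.91²) = 0.933
|j0.206 + 0.841| = √(0.206² + 0.841²) = 0.8659
|j0.206 + 30.5| = √(0.206² + 30.5²) = 30.5
|j0.206 + 83| = √(0.206² + 83²) = 83
|j0.206 + 91| = √(0.206² + 91²) = 91
|T(j0.206)| = 14.7 × 0.933 / (0.8659 × 30.5 × 83 × 91) = 6.8759e-05
20 log₁₀(6.8759e-05) = -83.25 dB

-83.3 dB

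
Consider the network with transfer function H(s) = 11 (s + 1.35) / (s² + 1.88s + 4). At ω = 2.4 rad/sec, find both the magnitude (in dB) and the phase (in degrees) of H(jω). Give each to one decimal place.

|j2.4 + 1.35| = √(2.4² + 1.35²) = 2.754
|(j2.4)² + 1.88(j2.4) + 4| = |-1.76 + j4.512| = 4.843
|H(j2.4)| = 11 × 2.754 / 4.843 = 6.2542
20 log₁₀(6.2542) = 15.92 dB
∠(j2.4 + 1.35) = arctan(2.4/1.35) = 60.64°
∠[(j2.4)² + 1.88(j2.4) + 4] = ∠[-1.76 + j4.512] = 111.31°
∠H(j2.4) = 60.64° − 111.31° = -50.67°

|H| = 15.9 dB, ∠H = -50.7°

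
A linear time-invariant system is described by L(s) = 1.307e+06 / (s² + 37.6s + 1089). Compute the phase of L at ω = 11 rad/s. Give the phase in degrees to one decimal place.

-23.1°

∠[(j11)² + 37.6(j11) + 1089] = ∠[968 + j413.6] = 23.14°
∠L(j11) = −23.14° = -23.14°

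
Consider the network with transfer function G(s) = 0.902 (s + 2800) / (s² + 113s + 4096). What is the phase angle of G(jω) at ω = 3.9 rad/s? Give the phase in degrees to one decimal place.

-6.1°

∠(j3.9 + 2800) = arctan(3.9/2800) = 0.08°
∠[(j3.9)² + 113(j3.9) + 4096] = ∠[4080.8 + j440.7] = 6.16°
∠G(j3.9) = 0.08° − 6.16° = -6.08°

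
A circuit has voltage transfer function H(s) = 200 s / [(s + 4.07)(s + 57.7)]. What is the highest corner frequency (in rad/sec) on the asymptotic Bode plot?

Break frequencies occur at each pole and zero magnitude: 4.07 rad/sec, 57.7 rad/sec.
The highest is 57.7 rad/sec.

57.7 rad/sec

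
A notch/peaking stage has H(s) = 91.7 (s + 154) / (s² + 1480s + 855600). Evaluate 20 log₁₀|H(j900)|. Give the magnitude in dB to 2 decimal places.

|j900 + 154| = √(900² + 154²) = 913.1
|(j900)² + 1480(j900) + 855600| = |45600 + j1.332e+06| = 1.333e+06
|H(j900)| = 91.7 × 913.1 / 1.333e+06 = 0.062823
20 log₁₀(0.062823) = -24.038 dB

-24.04 dB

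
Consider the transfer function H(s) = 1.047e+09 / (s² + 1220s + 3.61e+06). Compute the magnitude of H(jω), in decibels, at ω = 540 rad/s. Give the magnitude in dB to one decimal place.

|(j540)² + 1220(j540) + 3.61e+06| = |3.3184e+06 + j6.588e+05| = 3.383e+06
|H(j540)| = 1.047e+09 / 3.383e+06 = 309.47
20 log₁₀(309.47) = 49.81 dB

49.8 dB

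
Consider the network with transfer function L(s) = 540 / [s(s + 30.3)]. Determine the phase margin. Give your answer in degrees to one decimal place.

Gain crossover: |L(jω)| = 1 at ω ≈ 15.8 rad/s.
∠L(j15.8) = −90° − arctan(15.8/30.3) ≈ -117.54°
PM = 180° + (-117.54°) = 62.46°

62.5°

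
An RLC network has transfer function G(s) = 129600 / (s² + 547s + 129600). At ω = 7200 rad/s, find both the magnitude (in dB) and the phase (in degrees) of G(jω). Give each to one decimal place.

|(j7200)² + 547(j7200) + 129600| = |-5.171e+07 + j3.9384e+06| = 5.186e+07
|G(j7200)| = 129600 / 5.186e+07 = 0.002499
20 log₁₀(0.002499) = -52.04 dB
∠[(j7200)² + 547(j7200) + 129600] = ∠[-5.171e+07 + j3.9384e+06] = 175.64°
∠G(j7200) = −175.64° = -175.64°

|G| = -52.0 dB, ∠G = -175.6°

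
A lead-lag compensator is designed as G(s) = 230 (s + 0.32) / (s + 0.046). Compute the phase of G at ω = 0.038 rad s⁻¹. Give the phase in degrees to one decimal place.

∠(j0.038 + 0.32) = arctan(0.038/0.32) = 6.77°
∠(j0.038 + 0.046) = arctan(0.038/0.046) = 39.56°
∠G(j0.038) = 6.77° − 39.56° = -32.79°

-32.8°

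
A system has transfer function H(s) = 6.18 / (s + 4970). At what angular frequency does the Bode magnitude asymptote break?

4970 rad/s

The single real pole at s = −4970 gives a corner at ω = 4970 rad/s.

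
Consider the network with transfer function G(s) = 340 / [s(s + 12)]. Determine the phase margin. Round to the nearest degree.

Gain crossover: |G(jω)| = 1 at ω ≈ 16.6 rad/sec.
∠G(j16.6) = −90° − arctan(16.6/12) ≈ -144.14°
PM = 180° + (-144.14°) = 35.86°

36 deg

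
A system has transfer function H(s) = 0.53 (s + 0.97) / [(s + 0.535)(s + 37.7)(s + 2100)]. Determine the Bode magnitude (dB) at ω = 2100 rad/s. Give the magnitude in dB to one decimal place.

|j2100 + 0.97| = √(2100² + 0.97²) = 2100
|j2100 + 0.535| = √(2100² + 0.535²) = 2100
|j2100 + 37.7| = √(2100² + 37.7²) = 2100
|j2100 + 2100| = √(2100² + 2100²) = 2970
|H(j2100)| = 0.53 × 2100 / (2100 × 2100 × 2970) = 8.4967e-08
20 log₁₀(8.4967e-08) = -141.41 dB

-141.4 dB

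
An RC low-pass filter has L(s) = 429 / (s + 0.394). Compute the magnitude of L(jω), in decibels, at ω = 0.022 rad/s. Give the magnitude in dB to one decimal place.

60.7 dB

|j0.022 + 0.394| = √(0.022² + 0.394²) = 0.3946
|L(j0.022)| = 429 / 0.3946 = 1087.1
20 log₁₀(1087.1) = 60.73 dB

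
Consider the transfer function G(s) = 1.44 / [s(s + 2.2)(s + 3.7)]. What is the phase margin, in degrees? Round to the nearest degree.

Gain crossover: |G(jω)| = 1 at ω ≈ 0.176 rad/sec.
∠G(j0.176) = −90° − arctan(0.176/2.2) − arctan(0.176/3.7) ≈ -97.30°
PM = 180° + (-97.30°) = 82.70°

83°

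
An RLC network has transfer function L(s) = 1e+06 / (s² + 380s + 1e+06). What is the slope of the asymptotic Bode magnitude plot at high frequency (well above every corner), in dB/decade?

With 0 zeros and 2 poles, the high-frequency asymptotic slope is 20 × (0 − 2) = -40 dB/decade.

-40 dB/decade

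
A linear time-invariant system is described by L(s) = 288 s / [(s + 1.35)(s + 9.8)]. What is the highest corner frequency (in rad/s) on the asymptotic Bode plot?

9.8 rad/s

Break frequencies occur at each pole and zero magnitude: 1.35 rad/s, 9.8 rad/s.
The highest is 9.8 rad/s.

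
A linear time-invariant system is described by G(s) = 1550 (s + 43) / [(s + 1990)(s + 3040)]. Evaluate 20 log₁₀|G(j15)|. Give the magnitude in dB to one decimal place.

-38.7 dB

|j15 + 43| = √(15² + 43²) = 45.54
|j15 + 1990| = √(15² + 1990²) = 1990
|j15 + 3040| = √(15² + 3040²) = 3040
|G(j15)| = 1550 × 45.54 / (1990 × 3040) = 0.011668
20 log₁₀(0.011668) = -38.66 dB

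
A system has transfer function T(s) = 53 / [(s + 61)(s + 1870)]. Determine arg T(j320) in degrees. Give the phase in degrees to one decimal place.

∠(j320 + 61) = arctan(320/61) = 79.21°
∠(j320 + 1870) = arctan(320/1870) = 9.71°
∠T(j320) = − (79.21° + 9.71°) = -88.92°

-88.9°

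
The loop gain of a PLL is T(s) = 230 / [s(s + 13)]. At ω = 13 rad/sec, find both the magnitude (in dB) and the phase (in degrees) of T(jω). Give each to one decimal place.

|j13 + 13| = √(13² + 13²) = 18.38
|j13| = 13
|T(j13)| = 230 / (18.38 × 13) = 0.96233
20 log₁₀(0.96233) = -0.33 dB
∠(j13 + 13) = arctan(13/13) = 45.00°
∠(j13) = 90.00°
∠T(j13) = − (45.00° + 90.00°) = -135.00°

|T| = -0.3 dB, ∠T = -135.0 deg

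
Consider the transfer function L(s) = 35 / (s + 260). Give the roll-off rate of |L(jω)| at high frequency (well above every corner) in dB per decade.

-20 dB/decade

With 0 zeros and 1 pole, the high-frequency asymptotic slope is 20 × (0 − 1) = -20 dB/decade.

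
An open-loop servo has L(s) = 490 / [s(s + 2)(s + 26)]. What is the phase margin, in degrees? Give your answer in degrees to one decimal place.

Gain crossover: |L(jω)| = 1 at ω ≈ 4.09 rad/s.
∠L(j4.09) = −90° − arctan(4.09/2) − arctan(4.09/26) ≈ -162.88°
PM = 180° + (-162.88°) = 17.12°

17.1 deg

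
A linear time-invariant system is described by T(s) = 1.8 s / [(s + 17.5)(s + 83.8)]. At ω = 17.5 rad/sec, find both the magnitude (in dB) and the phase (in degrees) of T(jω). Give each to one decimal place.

|T| = -36.6 dB, ∠T = 33.2 deg

|j17.5| = 17.5
|j17.5 + 17.5| = √(17.5² + 17.5²) = 24.75
|j17.5 + 83.8| = √(17.5² + 83.8²) = 85.61
|T(j17.5)| = 1.8 × 17.5 / (24.75 × 85.61) = 0.014868
20 log₁₀(0.014868) = -36.56 dB
∠(j17.5) = 90.00°
∠(j17.5 + 17.5) = arctan(17.5/17.5) = 45.00°
∠(j17.5 + 83.8) = arctan(17.5/83.8) = 11.80°
∠T(j17.5) = 90.00° − (45.00° + 11.80°) = 33.20°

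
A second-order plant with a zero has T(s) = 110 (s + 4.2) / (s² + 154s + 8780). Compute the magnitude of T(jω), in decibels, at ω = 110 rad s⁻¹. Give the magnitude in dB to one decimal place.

|j110 + 4.2| = √(110² + 4.2²) = 110.1
|(j110)² + 154(j110) + 8780| = |-3320 + j16940| = 1.726e+04
|T(j110)| = 110 × 110.1 / 1.726e+04 = 0.70146
20 log₁₀(0.70146) = -3.08 dB

-3.1 dB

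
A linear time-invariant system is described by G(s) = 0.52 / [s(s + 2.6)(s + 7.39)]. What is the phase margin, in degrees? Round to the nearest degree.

89°

Gain crossover: |G(jω)| = 1 at ω ≈ 0.0271 rad/s.
∠G(j0.0271) = −90° − arctan(0.0271/2.6) − arctan(0.0271/7.39) ≈ -90.81°
PM = 180° + (-90.81°) = 89.19°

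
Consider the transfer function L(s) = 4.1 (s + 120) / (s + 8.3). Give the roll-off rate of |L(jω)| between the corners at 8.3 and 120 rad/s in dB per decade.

In this band the factors already past their corner are: pole at 8.3; net slope = -20 dB/decade.

-20 dB/decade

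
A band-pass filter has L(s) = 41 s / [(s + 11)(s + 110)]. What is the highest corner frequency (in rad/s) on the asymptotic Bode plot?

Break frequencies occur at each pole and zero magnitude: 11 rad/s, 110 rad/s.
The highest is 110 rad/s.

110 rad/s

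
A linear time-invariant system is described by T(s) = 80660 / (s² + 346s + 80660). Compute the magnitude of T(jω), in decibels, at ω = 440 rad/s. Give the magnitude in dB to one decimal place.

-7.4 dB

|(j440)² + 346(j440) + 80660| = |-1.1294e+05 + j1.5224e+05| = 1.896e+05
|T(j440)| = 80660 / 1.896e+05 = 0.42551
20 log₁₀(0.42551) = -7.42 dB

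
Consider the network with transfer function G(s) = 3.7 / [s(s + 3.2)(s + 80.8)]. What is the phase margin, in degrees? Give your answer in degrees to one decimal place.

89.7°

Gain crossover: |G(jω)| = 1 at ω ≈ 0.0143 rad/s.
∠G(j0.0143) = −90° − arctan(0.0143/3.2) − arctan(0.0143/80.8) ≈ -90.27°
PM = 180° + (-90.27°) = 89.73°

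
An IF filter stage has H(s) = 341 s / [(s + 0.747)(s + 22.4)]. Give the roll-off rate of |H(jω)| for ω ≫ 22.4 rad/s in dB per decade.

-20 dB/decade

With 1 zero and 2 poles, the high-frequency asymptotic slope is 20 × (1 − 2) = -20 dB/decade.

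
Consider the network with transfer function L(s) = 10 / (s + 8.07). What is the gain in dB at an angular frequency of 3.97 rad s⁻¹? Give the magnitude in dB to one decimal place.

|j3.97 + 8.07| = √(3.97² + 8.07²) = 8.994
|L(j3.97)| = 10 / 8.994 = 1.1119
20 log₁₀(1.1119) = 0.92 dB

0.9 dB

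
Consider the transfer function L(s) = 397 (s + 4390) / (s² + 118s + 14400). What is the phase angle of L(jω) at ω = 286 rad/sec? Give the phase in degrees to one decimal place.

-149.7 deg

∠(j286 + 4390) = arctan(286/4390) = 3.73°
∠[(j286)² + 118(j286) + 14400] = ∠[-67396 + j33748] = 153.40°
∠L(j286) = 3.73° − 153.40° = -149.67°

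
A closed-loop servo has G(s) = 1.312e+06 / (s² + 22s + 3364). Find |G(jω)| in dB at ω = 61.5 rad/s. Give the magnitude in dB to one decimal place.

59.3 dB

|(j61.5)² + 22(j61.5) + 3364| = |-418.25 + j1353| = 1416
|G(j61.5)| = 1.312e+06 / 1416 = 926.44
20 log₁₀(926.44) = 59.34 dB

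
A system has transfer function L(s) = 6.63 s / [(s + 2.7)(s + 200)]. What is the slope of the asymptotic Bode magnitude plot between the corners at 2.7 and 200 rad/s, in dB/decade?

In this band the factors already past their corner are: 1 differentiator zero, pole at 2.7; net slope = 0 dB/decade.

0 dB/decade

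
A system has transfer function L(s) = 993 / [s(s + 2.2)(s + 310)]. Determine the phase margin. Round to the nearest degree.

60°

Gain crossover: |L(jω)| = 1 at ω ≈ 1.26 rad/s.
∠L(j1.26) = −90° − arctan(1.26/2.2) − arctan(1.26/310) ≈ -120.09°
PM = 180° + (-120.09°) = 59.91°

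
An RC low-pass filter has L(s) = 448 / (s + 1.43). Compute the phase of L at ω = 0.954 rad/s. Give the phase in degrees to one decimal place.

-33.7°

∠(j0.954 + 1.43) = arctan(0.954/1.43) = 33.71°
∠L(j0.954) = −33.71° = -33.71°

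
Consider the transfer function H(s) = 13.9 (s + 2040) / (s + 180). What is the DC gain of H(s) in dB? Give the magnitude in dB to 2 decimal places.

H(0) = 13.9 × 2040 / 180 = 157.53
20 log₁₀(157.53) = 43.947 dB

43.95 dB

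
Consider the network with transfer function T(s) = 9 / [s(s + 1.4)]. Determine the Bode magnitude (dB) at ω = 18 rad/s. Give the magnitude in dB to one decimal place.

|j18 + 1.4| = √(18² + 1.4²) = 18.05
|j18| = 18
|T(j18)| = 9 / (18.05 × 18) = 0.027694
20 log₁₀(0.027694) = -31.15 dB

-31.2 dB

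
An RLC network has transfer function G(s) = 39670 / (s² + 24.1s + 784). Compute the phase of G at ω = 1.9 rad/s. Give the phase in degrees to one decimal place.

∠[(j1.9)² + 24.1(j1.9) + 784] = ∠[780.39 + j45.79] = 3.36°
∠G(j1.9) = −3.36° = -3.36°

-3.4°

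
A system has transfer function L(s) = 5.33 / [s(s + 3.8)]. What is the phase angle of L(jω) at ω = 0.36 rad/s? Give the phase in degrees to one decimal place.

-95.4°

∠(j0.36 + 3.8) = arctan(0.36/3.8) = 5.41°
∠(j0.36) = 90.00°
∠L(j0.36) = − (5.41° + 90.00°) = -95.41°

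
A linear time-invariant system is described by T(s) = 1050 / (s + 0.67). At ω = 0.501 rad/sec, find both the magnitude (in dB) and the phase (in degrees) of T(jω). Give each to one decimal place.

|j0.501 + 0.67| = √(0.501² + 0.67²) = 0.8366
|T(j0.501)| = 1050 / 0.8366 = 1255.1
20 log₁₀(1255.1) = 61.97 dB
∠(j0.501 + 0.67) = arctan(0.501/0.67) = 36.79°
∠T(j0.501) = −36.79° = -36.79°

|T| = 62.0 dB, ∠T = -36.8°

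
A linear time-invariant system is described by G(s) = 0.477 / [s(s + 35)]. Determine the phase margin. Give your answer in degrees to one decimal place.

Gain crossover: |G(jω)| = 1 at ω ≈ 0.0136 rad s⁻¹.
∠G(j0.0136) = −90° − arctan(0.0136/35) ≈ -90.02°
PM = 180° + (-90.02°) = 89.98°

90.0°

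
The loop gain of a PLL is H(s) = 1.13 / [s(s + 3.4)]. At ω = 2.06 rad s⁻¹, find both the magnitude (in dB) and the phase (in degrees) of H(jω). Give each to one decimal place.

|j2.06 + 3.4| = √(2.06² + 3.4²) = 3.975
|j2.06| = 2.06
|H(j2.06)| = 1.13 / (3.975 × 2.06) = 0.13799
20 log₁₀(0.13799) = -17.20 dB
∠(j2.06 + 3.4) = arctan(2.06/3.4) = 31.21°
∠(j2.06) = 90.00°
∠H(j2.06) = − (31.21° + 90.00°) = -121.21°

|H| = -17.2 dB, ∠H = -121.2°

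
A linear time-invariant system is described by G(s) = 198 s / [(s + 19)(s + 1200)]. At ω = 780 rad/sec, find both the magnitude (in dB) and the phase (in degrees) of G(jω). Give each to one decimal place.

|j780| = 780
|j780 + 19| = √(780² + 19²) = 780.2
|j780 + 1200| = √(780² + 1200²) = 1431
|G(j780)| = 198 × 780 / (780.2 × 1431) = 0.1383
20 log₁₀(0.1383) = -17.18 dB
∠(j780) = 90.00°
∠(j780 + 19) = arctan(780/19) = 88.60°
∠(j780 + 1200) = arctan(780/1200) = 33.02°
∠G(j780) = 90.00° − (88.60° + 33.02°) = -31.63°

|G| = -17.2 dB, ∠G = -31.6 deg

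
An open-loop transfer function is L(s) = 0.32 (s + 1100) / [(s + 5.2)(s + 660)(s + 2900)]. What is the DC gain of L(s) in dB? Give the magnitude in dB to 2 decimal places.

L(0) = 0.32 × 1100 / (5.2 × 660 × 2900) = 3.5367e-05
20 log₁₀(3.5367e-05) = -89.028 dB

-89.03 dB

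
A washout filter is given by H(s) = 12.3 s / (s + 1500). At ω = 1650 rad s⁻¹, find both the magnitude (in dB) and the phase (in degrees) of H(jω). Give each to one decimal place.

|j1650| = 1650
|j1650 + 1500| = √(1650² + 1500²) = 2230
|H(j1650)| = 12.3 × 1650 / 2230 = 9.1013
20 log₁₀(9.1013) = 19.18 dB
∠(j1650) = 90.00°
∠(j1650 + 1500) = arctan(1650/1500) = 47.73°
∠H(j1650) = 90.00° − 47.73° = 42.27°

|H| = 19.2 dB, ∠H = 42.3°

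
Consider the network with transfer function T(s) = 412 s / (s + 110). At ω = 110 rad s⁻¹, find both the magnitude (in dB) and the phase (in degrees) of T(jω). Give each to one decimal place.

|j110| = 110
|j110 + 110| = √(110² + 110²) = 155.6
|T(j110)| = 412 × 110 / 155.6 = 291.33
20 log₁₀(291.33) = 49.29 dB
∠(j110) = 90.00°
∠(j110 + 110) = arctan(110/110) = 45.00°
∠T(j110) = 90.00° − 45.00° = 45.00°

|T| = 49.3 dB, ∠T = 45.0°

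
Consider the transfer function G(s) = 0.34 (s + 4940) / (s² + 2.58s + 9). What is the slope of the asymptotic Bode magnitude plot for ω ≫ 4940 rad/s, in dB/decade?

-20 dB/decade

With 1 zero and 2 poles, the high-frequency asymptotic slope is 20 × (1 − 2) = -20 dB/decade.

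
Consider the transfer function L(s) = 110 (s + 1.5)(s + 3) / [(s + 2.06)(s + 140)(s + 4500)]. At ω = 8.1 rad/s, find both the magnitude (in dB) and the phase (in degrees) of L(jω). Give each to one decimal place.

|j8.1 + 1.5| = √(8.1² + 1.5²) = 8.238
|j8.1 + 3| = √(8.1² + 3²) = 8.638
|j8.1 + 2.06| = √(8.1² + 2.06²) = 8.358
|j8.1 + 140| = √(8.1² + 140²) = 140.2
|j8.1 + 4500| = √(8.1² + 4500²) = 4500
|L(j8.1)| = 110 × 8.238 × 8.638 / (8.358 × 140.2 × 4500) = 0.001484
20 log₁₀(0.001484) = -56.57 dB
∠(j8.1 + 1.5) = arctan(8.1/1.5) = 79.51°
∠(j8.1 + 3) = arctan(8.1/3) = 69.68°
∠(j8.1 + 2.06) = arctan(8.1/2.06) = 75.73°
∠(j8.1 + 140) = arctan(8.1/140) = 3.31°
∠(j8.1 + 4500) = arctan(8.1/4500) = 0.10°
∠L(j8.1) = 79.51° + 69.68° − (75.73° + 3.31° + 0.10°) = 70.04°

|L| = -56.6 dB, ∠L = 70.0°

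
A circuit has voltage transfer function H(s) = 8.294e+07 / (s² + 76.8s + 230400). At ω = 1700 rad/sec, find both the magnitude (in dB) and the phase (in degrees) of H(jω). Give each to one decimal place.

|(j1700)² + 76.8(j1700) + 230400| = |-2.6596e+06 + j1.3056e+05| = 2.663e+06
|H(j1700)| = 8.294e+07 / 2.663e+06 = 31.148
20 log₁₀(31.148) = 29.87 dB
∠[(j1700)² + 76.8(j1700) + 230400] = ∠[-2.6596e+06 + j1.3056e+05] = 177.19°
∠H(j1700) = −177.19° = -177.19°

|H| = 29.9 dB, ∠H = -177.2°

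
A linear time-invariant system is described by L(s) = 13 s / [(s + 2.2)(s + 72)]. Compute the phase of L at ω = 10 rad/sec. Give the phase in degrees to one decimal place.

∠(j10) = 90.00°
∠(j10 + 2.2) = arctan(10/2.2) = 77.59°
∠(j10 + 72) = arctan(10/72) = 7.91°
∠L(j10) = 90.00° − (77.59° + 7.91°) = 4.50°

4.5 deg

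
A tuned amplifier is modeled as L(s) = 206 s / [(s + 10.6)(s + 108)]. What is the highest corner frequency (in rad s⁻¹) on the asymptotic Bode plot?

108 rad s⁻¹

Break frequencies occur at each pole and zero magnitude: 10.6 rad s⁻¹, 108 rad s⁻¹.
The highest is 108 rad s⁻¹.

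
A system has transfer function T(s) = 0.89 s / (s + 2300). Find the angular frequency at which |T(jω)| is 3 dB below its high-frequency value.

2300 rad/sec

For a single-pole high-pass, the −3 dB point is at the pole: ω = 2300 rad/sec.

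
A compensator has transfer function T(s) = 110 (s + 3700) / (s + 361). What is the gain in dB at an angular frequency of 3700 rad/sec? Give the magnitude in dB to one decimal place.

43.8 dB

|j3700 + 3700| = √(3700² + 3700²) = 5233
|j3700 + 361| = √(3700² + 361²) = 3718
|T(j3700)| = 110 × 5233 / 3718 = 154.83
20 log₁₀(154.83) = 43.80 dB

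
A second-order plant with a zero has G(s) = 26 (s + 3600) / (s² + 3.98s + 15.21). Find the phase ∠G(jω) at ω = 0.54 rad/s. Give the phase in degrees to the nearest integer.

-8°

∠(j0.54 + 3600) = arctan(0.54/3600) = 0.01°
∠[(j0.54)² + 3.98(j0.54) + 15.21] = ∠[14.918 + j2.1492] = 8.20°
∠G(j0.54) = 0.01° − 8.20° = -8.19°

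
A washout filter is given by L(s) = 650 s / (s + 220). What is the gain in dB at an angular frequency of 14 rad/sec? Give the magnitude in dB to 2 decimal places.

|j14| = 14
|j14 + 220| = √(14² + 220²) = 220.4
|L(j14)| = 650 × 14 / 220.4 = 41.28
20 log₁₀(41.28) = 32.315 dB

32.31 dB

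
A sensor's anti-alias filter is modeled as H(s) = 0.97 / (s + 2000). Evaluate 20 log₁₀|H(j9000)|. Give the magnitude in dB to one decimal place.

|j9000 + 2000| = √(9000² + 2000²) = 9220
|H(j9000)| = 0.97 / 9220 = 0.00010521
20 log₁₀(0.00010521) = -79.56 dB

-79.6 dB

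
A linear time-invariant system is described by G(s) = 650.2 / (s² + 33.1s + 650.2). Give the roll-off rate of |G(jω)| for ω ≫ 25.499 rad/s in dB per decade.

-40 dB/decade

With 0 zeros and 2 poles, the high-frequency asymptotic slope is 20 × (0 − 2) = -40 dB/decade.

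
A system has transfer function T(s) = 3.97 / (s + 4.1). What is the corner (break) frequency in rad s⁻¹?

The single real pole at s = −4.1 gives a corner at ω = 4.1 rad s⁻¹.

4.1 rad s⁻¹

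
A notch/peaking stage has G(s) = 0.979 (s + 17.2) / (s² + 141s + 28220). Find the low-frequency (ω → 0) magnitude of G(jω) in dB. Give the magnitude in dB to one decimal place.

G(0) = 0.979 × 17.2 / 28220 = 0.0005967
20 log₁₀(0.0005967) = -64.48 dB

-64.5 dB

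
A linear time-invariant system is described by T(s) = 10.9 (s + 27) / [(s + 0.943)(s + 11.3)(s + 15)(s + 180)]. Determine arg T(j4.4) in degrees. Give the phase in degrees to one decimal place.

∠(j4.4 + 27) = arctan(4.4/27) = 9.26°
∠(j4.4 + 0.943) = arctan(4.4/0.943) = 77.90°
∠(j4.4 + 11.3) = arctan(4.4/11.3) = 21.27°
∠(j4.4 + 15) = arctan(4.4/15) = 16.35°
∠(j4.4 + 180) = arctan(4.4/180) = 1.40°
∠T(j4.4) = 9.26° − (77.90° + 21.27° + 16.35° + 1.40°) = -107.67°

-107.7°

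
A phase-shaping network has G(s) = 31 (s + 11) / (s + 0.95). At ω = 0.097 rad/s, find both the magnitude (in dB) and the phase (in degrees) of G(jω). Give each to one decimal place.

|G| = 51.1 dB, ∠G = -5.3°

|j0.097 + 11| = √(0.097² + 11²) = 11
|j0.097 + 0.95| = √(0.097² + 0.95²) = 0.9549
|G(j0.097)| = 31 × 11 / 0.9549 = 357.1
20 log₁₀(357.1) = 51.06 dB
∠(j0.097 + 11) = arctan(0.097/11) = 0.51°
∠(j0.097 + 0.95) = arctan(0.097/0.95) = 5.83°
∠G(j0.097) = 0.51° − 5.83° = -5.32°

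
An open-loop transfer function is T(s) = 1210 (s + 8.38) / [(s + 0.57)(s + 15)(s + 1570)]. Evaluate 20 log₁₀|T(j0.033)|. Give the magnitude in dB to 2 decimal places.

|j0.033 + 8.38| = √(0.033² + 8.38²) = 8.38
|j0.033 + 0.57| = √(0.033² + 0.57²) = 0.571
|j0.033 + 15| = √(0.033² + 15²) = 15
|j0.033 + 1570| = √(0.033² + 1570²) = 1570
|T(j0.033)| = 1210 × 8.38 / (0.571 × 15 × 1570) = 0.75412
20 log₁₀(0.75412) = -2.451 dB

-2.45 dB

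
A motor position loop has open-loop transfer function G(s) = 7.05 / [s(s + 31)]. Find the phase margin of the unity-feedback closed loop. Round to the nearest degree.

Gain crossover: |G(jω)| = 1 at ω ≈ 0.227 rad/s.
∠G(j0.227) = −90° − arctan(0.227/31) ≈ -90.42°
PM = 180° + (-90.42°) = 89.58°

90°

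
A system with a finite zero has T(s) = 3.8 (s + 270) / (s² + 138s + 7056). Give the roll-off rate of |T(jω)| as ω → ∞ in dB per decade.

With 1 zero and 2 poles, the high-frequency asymptotic slope is 20 × (1 − 2) = -20 dB/decade.

-20 dB/decade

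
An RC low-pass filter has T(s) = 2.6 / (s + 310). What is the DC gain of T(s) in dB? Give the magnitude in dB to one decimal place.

-41.5 dB

T(0) = 2.6 / 310 = 0.0083871
20 log₁₀(0.0083871) = -41.53 dB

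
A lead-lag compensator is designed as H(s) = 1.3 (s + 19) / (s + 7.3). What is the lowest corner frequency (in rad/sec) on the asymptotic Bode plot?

Break frequencies occur at each pole and zero magnitude: 7.3 rad/sec, 19 rad/sec.
The lowest is 7.3 rad/sec.

7.3 rad/sec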